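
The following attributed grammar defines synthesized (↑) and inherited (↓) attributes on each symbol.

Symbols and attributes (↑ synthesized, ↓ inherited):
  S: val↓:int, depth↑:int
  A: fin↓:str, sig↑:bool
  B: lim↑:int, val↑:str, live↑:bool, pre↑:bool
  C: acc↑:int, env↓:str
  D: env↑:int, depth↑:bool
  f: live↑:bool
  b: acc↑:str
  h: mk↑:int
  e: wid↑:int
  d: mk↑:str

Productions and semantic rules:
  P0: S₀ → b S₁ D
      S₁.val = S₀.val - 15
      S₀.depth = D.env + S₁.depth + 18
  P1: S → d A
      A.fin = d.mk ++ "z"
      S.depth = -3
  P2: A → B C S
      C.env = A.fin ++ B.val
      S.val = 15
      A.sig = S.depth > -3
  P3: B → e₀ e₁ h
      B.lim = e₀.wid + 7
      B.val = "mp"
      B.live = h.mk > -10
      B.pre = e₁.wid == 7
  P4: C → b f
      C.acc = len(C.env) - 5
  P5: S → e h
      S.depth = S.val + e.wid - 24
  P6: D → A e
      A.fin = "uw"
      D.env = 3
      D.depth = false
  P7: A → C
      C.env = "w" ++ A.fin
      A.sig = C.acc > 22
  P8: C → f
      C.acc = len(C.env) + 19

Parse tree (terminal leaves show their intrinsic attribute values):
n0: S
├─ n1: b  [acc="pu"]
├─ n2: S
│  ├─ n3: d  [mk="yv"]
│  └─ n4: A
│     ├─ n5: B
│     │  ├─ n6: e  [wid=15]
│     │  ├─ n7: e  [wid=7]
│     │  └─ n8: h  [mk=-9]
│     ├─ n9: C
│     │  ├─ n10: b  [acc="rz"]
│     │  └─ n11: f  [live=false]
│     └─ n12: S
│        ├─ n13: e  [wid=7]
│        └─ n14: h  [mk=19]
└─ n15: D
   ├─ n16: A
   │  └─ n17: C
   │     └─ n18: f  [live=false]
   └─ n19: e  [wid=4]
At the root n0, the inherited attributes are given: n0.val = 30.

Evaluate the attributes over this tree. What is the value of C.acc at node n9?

1. n0.val = 30  [given at root]
2. n1.acc = "pu"  [terminal]
3. n2.val = 15  [S₀.val - 15]
4. n3.mk = "yv"  [terminal]
5. n4.fin = "yvz"  [d.mk ++ "z"]
6. n6.wid = 15  [terminal]
7. n7.wid = 7  [terminal]
8. n8.mk = -9  [terminal]
9. n5.lim = 22  [e₀.wid + 7]
10. n5.val = "mp"  ["mp"]
11. n5.live = true  [h.mk > -10]
12. n5.pre = true  [e₁.wid == 7]
13. n9.env = "yvzmp"  [A.fin ++ B.val]
14. n10.acc = "rz"  [terminal]
15. n11.live = false  [terminal]
16. n9.acc = 0  [len(C.env) - 5]
17. n12.val = 15  [15]
18. n13.wid = 7  [terminal]
19. n14.mk = 19  [terminal]
20. n12.depth = -2  [S.val + e.wid - 24]
21. n4.sig = true  [S.depth > -3]
22. n2.depth = -3  [-3]
23. n16.fin = "uw"  ["uw"]
24. n17.env = "wuw"  ["w" ++ A.fin]
25. n18.live = false  [terminal]
26. n17.acc = 22  [len(C.env) + 19]
27. n16.sig = false  [C.acc > 22]
28. n19.wid = 4  [terminal]
29. n15.env = 3  [3]
30. n15.depth = false  [false]
31. n0.depth = 18  [D.env + S₁.depth + 18]

0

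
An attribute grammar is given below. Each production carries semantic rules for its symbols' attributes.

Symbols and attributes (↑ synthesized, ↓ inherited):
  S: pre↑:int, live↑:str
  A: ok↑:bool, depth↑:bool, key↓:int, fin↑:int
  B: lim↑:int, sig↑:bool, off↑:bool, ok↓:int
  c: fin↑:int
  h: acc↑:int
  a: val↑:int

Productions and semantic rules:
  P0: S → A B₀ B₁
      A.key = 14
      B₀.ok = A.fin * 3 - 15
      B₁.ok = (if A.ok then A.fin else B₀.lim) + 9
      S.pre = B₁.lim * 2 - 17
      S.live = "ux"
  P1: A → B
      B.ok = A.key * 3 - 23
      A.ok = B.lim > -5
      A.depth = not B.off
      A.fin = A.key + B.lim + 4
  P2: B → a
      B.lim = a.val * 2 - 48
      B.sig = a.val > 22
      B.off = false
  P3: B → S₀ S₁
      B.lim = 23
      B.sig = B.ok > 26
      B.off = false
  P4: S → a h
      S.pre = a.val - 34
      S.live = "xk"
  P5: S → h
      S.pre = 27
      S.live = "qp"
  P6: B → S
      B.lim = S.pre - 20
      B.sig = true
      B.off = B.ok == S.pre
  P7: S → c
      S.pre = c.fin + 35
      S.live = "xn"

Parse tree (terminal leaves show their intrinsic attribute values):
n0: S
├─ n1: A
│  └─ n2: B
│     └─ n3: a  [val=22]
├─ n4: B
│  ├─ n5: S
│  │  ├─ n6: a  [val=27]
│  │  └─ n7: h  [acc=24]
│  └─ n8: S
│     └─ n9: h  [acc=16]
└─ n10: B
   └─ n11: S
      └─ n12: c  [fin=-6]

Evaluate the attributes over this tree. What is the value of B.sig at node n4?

1. n1.key = 14  [14]
2. n2.ok = 19  [A.key * 3 - 23]
3. n3.val = 22  [terminal]
4. n2.lim = -4  [a.val * 2 - 48]
5. n2.sig = false  [a.val > 22]
6. n2.off = false  [false]
7. n1.ok = true  [B.lim > -5]
8. n1.depth = true  [not B.off]
9. n1.fin = 14  [A.key + B.lim + 4]
10. n4.ok = 27  [A.fin * 3 - 15]
11. n6.val = 27  [terminal]
12. n7.acc = 24  [terminal]
13. n5.pre = -7  [a.val - 34]
14. n5.live = "xk"  ["xk"]
15. n9.acc = 16  [terminal]
16. n8.pre = 27  [27]
17. n8.live = "qp"  ["qp"]
18. n4.lim = 23  [23]
19. n4.sig = true  [B.ok > 26]
20. n4.off = false  [false]
21. n10.ok = 23  [(if A.ok then A.fin else B₀.lim) + 9]
22. n12.fin = -6  [terminal]
23. n11.pre = 29  [c.fin + 35]
24. n11.live = "xn"  ["xn"]
25. n10.lim = 9  [S.pre - 20]
26. n10.sig = true  [true]
27. n10.off = false  [B.ok == S.pre]
28. n0.pre = 1  [B₁.lim * 2 - 17]
29. n0.live = "ux"  ["ux"]

true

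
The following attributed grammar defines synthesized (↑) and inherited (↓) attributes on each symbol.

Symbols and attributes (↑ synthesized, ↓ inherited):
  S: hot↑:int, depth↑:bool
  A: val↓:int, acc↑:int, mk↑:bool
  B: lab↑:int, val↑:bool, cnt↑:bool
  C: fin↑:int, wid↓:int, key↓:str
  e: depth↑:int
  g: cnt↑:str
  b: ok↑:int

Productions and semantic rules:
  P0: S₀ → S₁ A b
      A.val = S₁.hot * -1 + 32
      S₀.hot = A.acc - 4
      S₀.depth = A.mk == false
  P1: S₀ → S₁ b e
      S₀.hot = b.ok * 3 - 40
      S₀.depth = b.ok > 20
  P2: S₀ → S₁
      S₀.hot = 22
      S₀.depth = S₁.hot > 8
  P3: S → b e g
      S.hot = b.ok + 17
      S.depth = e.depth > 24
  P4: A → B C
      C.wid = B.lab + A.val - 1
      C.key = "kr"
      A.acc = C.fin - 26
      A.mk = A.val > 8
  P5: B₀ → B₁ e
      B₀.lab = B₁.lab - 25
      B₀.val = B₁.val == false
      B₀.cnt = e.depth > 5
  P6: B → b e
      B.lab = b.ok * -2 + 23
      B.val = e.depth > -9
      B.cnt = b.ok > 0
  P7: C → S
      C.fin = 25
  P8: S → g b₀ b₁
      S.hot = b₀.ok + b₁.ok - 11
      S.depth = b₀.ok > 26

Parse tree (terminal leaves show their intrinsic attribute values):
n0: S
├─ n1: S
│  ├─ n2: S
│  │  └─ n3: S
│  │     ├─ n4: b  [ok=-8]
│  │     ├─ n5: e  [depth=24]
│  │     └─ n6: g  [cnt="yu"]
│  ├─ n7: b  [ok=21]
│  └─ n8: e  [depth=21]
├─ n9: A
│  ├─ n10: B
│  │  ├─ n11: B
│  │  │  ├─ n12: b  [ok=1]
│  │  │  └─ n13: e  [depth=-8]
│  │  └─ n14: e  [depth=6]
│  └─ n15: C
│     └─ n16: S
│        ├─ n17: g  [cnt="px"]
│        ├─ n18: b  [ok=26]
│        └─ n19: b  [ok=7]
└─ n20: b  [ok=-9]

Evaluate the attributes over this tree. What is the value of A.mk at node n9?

1. n4.ok = -8  [terminal]
2. n5.depth = 24  [terminal]
3. n6.cnt = "yu"  [terminal]
4. n3.hot = 9  [b.ok + 17]
5. n3.depth = false  [e.depth > 24]
6. n2.hot = 22  [22]
7. n2.depth = true  [S₁.hot > 8]
8. n7.ok = 21  [terminal]
9. n8.depth = 21  [terminal]
10. n1.hot = 23  [b.ok * 3 - 40]
11. n1.depth = true  [b.ok > 20]
12. n9.val = 9  [S₁.hot * -1 + 32]
13. n12.ok = 1  [terminal]
14. n13.depth = -8  [terminal]
15. n11.lab = 21  [b.ok * -2 + 23]
16. n11.val = true  [e.depth > -9]
17. n11.cnt = true  [b.ok > 0]
18. n14.depth = 6  [terminal]
19. n10.lab = -4  [B₁.lab - 25]
20. n10.val = false  [B₁.val == false]
21. n10.cnt = true  [e.depth > 5]
22. n15.wid = 4  [B.lab + A.val - 1]
23. n15.key = "kr"  ["kr"]
24. n17.cnt = "px"  [terminal]
25. n18.ok = 26  [terminal]
26. n19.ok = 7  [terminal]
27. n16.hot = 22  [b₀.ok + b₁.ok - 11]
28. n16.depth = false  [b₀.ok > 26]
29. n15.fin = 25  [25]
30. n9.acc = -1  [C.fin - 26]
31. n9.mk = true  [A.val > 8]
32. n20.ok = -9  [terminal]
33. n0.hot = -5  [A.acc - 4]
34. n0.depth = false  [A.mk == false]

true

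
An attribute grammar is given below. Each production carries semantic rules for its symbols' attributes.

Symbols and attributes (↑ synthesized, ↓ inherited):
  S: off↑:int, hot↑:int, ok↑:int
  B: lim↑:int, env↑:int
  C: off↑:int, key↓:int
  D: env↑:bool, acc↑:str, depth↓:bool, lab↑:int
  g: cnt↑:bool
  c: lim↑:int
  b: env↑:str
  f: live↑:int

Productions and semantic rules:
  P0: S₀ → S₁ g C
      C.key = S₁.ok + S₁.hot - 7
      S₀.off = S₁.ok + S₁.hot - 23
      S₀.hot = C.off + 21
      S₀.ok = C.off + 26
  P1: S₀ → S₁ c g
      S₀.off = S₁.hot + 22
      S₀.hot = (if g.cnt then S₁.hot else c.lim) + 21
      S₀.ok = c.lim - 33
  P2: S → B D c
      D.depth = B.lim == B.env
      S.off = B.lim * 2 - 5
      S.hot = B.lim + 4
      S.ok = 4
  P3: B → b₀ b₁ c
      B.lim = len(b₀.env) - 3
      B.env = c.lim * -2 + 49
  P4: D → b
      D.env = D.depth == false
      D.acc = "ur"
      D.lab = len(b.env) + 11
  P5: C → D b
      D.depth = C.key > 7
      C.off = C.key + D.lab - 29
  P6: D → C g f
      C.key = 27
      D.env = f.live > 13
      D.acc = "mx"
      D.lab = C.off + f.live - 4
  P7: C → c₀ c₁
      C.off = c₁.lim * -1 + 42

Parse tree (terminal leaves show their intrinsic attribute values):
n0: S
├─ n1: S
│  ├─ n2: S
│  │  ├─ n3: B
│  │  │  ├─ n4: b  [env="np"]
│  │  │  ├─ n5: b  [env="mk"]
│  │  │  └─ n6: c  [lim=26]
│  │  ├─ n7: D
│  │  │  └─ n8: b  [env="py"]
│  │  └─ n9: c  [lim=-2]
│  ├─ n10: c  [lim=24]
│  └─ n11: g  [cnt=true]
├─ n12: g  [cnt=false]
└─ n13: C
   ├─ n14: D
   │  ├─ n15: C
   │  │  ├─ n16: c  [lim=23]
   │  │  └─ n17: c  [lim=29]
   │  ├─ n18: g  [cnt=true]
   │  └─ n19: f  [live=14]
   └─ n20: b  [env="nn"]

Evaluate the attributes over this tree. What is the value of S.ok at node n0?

28

1. n4.env = "np"  [terminal]
2. n5.env = "mk"  [terminal]
3. n6.lim = 26  [terminal]
4. n3.lim = -1  [len(b₀.env) - 3]
5. n3.env = -3  [c.lim * -2 + 49]
6. n7.depth = false  [B.lim == B.env]
7. n8.env = "py"  [terminal]
8. n7.env = true  [D.depth == false]
9. n7.acc = "ur"  ["ur"]
10. n7.lab = 13  [len(b.env) + 11]
11. n9.lim = -2  [terminal]
12. n2.off = -7  [B.lim * 2 - 5]
13. n2.hot = 3  [B.lim + 4]
14. n2.ok = 4  [4]
15. n10.lim = 24  [terminal]
16. n11.cnt = true  [terminal]
17. n1.off = 25  [S₁.hot + 22]
18. n1.hot = 24  [(if g.cnt then S₁.hot else c.lim) + 21]
19. n1.ok = -9  [c.lim - 33]
20. n12.cnt = false  [terminal]
21. n13.key = 8  [S₁.ok + S₁.hot - 7]
22. n14.depth = true  [C.key > 7]
23. n15.key = 27  [27]
24. n16.lim = 23  [terminal]
25. n17.lim = 29  [terminal]
26. n15.off = 13  [c₁.lim * -1 + 42]
27. n18.cnt = true  [terminal]
28. n19.live = 14  [terminal]
29. n14.env = true  [f.live > 13]
30. n14.acc = "mx"  ["mx"]
31. n14.lab = 23  [C.off + f.live - 4]
32. n20.env = "nn"  [terminal]
33. n13.off = 2  [C.key + D.lab - 29]
34. n0.off = -8  [S₁.ok + S₁.hot - 23]
35. n0.hot = 23  [C.off + 21]
36. n0.ok = 28  [C.off + 26]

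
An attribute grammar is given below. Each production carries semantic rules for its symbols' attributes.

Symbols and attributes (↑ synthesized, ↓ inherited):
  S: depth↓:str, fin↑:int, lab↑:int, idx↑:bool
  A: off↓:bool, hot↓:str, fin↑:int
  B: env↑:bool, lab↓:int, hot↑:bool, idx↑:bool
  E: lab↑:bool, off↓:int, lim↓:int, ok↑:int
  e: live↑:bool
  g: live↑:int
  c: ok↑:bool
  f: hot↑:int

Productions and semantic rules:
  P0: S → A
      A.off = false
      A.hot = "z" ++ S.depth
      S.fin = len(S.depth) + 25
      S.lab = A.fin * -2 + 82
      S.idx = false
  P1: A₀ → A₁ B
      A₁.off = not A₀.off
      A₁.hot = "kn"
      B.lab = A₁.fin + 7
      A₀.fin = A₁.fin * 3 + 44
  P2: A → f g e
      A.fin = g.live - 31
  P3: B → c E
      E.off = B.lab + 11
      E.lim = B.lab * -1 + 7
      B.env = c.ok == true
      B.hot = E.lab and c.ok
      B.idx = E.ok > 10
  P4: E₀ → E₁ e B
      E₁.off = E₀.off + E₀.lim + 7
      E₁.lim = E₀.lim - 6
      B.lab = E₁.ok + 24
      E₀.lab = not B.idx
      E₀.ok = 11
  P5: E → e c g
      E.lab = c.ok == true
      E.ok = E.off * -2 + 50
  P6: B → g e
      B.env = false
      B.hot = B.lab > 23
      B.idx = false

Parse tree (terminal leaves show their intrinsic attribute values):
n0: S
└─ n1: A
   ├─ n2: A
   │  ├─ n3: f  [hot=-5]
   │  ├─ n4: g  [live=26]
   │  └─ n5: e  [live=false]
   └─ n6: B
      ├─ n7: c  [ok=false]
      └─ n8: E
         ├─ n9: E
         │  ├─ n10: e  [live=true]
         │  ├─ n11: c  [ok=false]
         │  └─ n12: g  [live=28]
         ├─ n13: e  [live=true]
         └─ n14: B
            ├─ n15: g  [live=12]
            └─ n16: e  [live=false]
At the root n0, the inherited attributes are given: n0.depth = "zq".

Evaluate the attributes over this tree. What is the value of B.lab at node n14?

1. n0.depth = "zq"  [given at root]
2. n1.off = false  [false]
3. n1.hot = "zzq"  ["z" ++ S.depth]
4. n2.off = true  [not A₀.off]
5. n2.hot = "kn"  ["kn"]
6. n3.hot = -5  [terminal]
7. n4.live = 26  [terminal]
8. n5.live = false  [terminal]
9. n2.fin = -5  [g.live - 31]
10. n6.lab = 2  [A₁.fin + 7]
11. n7.ok = false  [terminal]
12. n8.off = 13  [B.lab + 11]
13. n8.lim = 5  [B.lab * -1 + 7]
14. n9.off = 25  [E₀.off + E₀.lim + 7]
15. n9.lim = -1  [E₀.lim - 6]
16. n10.live = true  [terminal]
17. n11.ok = false  [terminal]
18. n12.live = 28  [terminal]
19. n9.lab = false  [c.ok == true]
20. n9.ok = 0  [E.off * -2 + 50]
21. n13.live = true  [terminal]
22. n14.lab = 24  [E₁.ok + 24]
23. n15.live = 12  [terminal]
24. n16.live = false  [terminal]
25. n14.env = false  [false]
26. n14.hot = true  [B.lab > 23]
27. n14.idx = false  [false]
28. n8.lab = true  [not B.idx]
29. n8.ok = 11  [11]
30. n6.env = false  [c.ok == true]
31. n6.hot = false  [E.lab and c.ok]
32. n6.idx = true  [E.ok > 10]
33. n1.fin = 29  [A₁.fin * 3 + 44]
34. n0.fin = 27  [len(S.depth) + 25]
35. n0.lab = 24  [A.fin * -2 + 82]
36. n0.idx = false  [false]

24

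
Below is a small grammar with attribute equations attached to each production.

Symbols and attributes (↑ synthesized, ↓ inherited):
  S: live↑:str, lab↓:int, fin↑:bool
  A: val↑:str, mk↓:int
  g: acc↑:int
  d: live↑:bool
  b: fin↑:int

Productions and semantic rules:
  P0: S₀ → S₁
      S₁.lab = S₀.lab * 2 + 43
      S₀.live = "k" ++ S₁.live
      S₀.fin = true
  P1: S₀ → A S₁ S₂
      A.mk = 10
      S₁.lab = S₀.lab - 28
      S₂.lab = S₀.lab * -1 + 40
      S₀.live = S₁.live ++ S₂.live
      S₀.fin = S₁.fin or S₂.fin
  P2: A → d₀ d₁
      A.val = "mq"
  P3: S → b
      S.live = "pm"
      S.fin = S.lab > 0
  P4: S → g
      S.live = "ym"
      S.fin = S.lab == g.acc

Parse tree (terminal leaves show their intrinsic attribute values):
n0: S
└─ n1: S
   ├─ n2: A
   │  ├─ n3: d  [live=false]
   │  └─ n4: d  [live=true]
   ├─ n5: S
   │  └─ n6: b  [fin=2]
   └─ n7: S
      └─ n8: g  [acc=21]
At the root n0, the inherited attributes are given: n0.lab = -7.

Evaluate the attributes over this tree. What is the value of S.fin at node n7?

false

1. n0.lab = -7  [given at root]
2. n1.lab = 29  [S₀.lab * 2 + 43]
3. n2.mk = 10  [10]
4. n3.live = false  [terminal]
5. n4.live = true  [terminal]
6. n2.val = "mq"  ["mq"]
7. n5.lab = 1  [S₀.lab - 28]
8. n6.fin = 2  [terminal]
9. n5.live = "pm"  ["pm"]
10. n5.fin = true  [S.lab > 0]
11. n7.lab = 11  [S₀.lab * -1 + 40]
12. n8.acc = 21  [terminal]
13. n7.live = "ym"  ["ym"]
14. n7.fin = false  [S.lab == g.acc]
15. n1.live = "pmym"  [S₁.live ++ S₂.live]
16. n1.fin = true  [S₁.fin or S₂.fin]
17. n0.live = "kpmym"  ["k" ++ S₁.live]
18. n0.fin = true  [true]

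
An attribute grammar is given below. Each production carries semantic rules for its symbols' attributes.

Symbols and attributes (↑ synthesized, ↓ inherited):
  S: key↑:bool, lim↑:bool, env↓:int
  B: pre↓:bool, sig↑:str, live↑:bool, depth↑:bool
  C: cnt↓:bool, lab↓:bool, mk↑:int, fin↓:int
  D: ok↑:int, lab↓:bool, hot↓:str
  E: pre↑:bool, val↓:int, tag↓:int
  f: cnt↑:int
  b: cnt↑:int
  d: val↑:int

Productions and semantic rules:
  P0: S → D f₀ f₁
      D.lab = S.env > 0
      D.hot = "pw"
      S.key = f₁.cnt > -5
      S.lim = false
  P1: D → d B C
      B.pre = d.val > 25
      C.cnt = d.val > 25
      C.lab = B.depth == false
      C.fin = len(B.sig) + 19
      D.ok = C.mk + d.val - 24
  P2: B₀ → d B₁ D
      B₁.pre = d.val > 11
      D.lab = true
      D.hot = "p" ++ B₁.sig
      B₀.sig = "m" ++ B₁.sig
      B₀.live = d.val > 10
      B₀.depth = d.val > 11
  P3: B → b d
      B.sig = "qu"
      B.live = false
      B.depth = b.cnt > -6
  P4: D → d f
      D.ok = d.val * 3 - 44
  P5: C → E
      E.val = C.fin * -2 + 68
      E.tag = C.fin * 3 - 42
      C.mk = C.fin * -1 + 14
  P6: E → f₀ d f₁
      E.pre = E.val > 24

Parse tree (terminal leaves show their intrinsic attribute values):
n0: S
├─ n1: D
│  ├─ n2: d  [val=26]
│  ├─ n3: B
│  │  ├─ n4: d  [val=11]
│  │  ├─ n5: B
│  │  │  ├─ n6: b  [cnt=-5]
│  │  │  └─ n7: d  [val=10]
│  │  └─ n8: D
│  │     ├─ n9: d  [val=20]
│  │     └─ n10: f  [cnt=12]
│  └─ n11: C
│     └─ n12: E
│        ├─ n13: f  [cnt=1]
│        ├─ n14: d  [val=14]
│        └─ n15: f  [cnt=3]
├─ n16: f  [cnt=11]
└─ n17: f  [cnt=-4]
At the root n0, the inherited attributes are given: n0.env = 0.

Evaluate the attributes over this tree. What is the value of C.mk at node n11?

1. n0.env = 0  [given at root]
2. n1.lab = false  [S.env > 0]
3. n1.hot = "pw"  ["pw"]
4. n2.val = 26  [terminal]
5. n3.pre = true  [d.val > 25]
6. n4.val = 11  [terminal]
7. n5.pre = false  [d.val > 11]
8. n6.cnt = -5  [terminal]
9. n7.val = 10  [terminal]
10. n5.sig = "qu"  ["qu"]
11. n5.live = false  [false]
12. n5.depth = true  [b.cnt > -6]
13. n8.lab = true  [true]
14. n8.hot = "pqu"  ["p" ++ B₁.sig]
15. n9.val = 20  [terminal]
16. n10.cnt = 12  [terminal]
17. n8.ok = 16  [d.val * 3 - 44]
18. n3.sig = "mqu"  ["m" ++ B₁.sig]
19. n3.live = true  [d.val > 10]
20. n3.depth = false  [d.val > 11]
21. n11.cnt = true  [d.val > 25]
22. n11.lab = true  [B.depth == false]
23. n11.fin = 22  [len(B.sig) + 19]
24. n12.val = 24  [C.fin * -2 + 68]
25. n12.tag = 24  [C.fin * 3 - 42]
26. n13.cnt = 1  [terminal]
27. n14.val = 14  [terminal]
28. n15.cnt = 3  [terminal]
29. n12.pre = false  [E.val > 24]
30. n11.mk = -8  [C.fin * -1 + 14]
31. n1.ok = -6  [C.mk + d.val - 24]
32. n16.cnt = 11  [terminal]
33. n17.cnt = -4  [terminal]
34. n0.key = true  [f₁.cnt > -5]
35. n0.lim = false  [false]

-8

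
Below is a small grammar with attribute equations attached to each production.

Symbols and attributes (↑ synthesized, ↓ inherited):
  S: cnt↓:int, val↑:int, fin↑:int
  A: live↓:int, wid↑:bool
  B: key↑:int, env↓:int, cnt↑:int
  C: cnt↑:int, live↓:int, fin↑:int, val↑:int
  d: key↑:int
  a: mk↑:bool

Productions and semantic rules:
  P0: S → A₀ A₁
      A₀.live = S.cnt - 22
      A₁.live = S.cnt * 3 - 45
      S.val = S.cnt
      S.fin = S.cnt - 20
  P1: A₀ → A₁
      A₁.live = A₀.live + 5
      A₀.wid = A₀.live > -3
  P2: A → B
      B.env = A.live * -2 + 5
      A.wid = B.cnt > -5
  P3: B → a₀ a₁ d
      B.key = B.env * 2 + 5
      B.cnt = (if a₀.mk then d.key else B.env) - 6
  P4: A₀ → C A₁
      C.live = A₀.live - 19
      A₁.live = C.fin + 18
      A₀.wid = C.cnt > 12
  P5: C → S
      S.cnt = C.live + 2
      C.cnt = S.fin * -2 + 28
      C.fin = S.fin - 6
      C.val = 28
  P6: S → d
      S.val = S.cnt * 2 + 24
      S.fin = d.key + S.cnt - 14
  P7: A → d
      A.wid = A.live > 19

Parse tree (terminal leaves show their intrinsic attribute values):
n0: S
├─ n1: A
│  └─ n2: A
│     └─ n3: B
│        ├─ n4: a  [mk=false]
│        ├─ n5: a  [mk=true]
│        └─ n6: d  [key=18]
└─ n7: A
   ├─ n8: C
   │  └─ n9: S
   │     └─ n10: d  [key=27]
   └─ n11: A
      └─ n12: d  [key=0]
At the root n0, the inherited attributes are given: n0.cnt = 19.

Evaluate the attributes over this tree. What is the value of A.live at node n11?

1. n0.cnt = 19  [given at root]
2. n1.live = -3  [S.cnt - 22]
3. n2.live = 2  [A₀.live + 5]
4. n3.env = 1  [A.live * -2 + 5]
5. n4.mk = false  [terminal]
6. n5.mk = true  [terminal]
7. n6.key = 18  [terminal]
8. n3.key = 7  [B.env * 2 + 5]
9. n3.cnt = -5  [(if a₀.mk then d.key else B.env) - 6]
10. n2.wid = false  [B.cnt > -5]
11. n1.wid = false  [A₀.live > -3]
12. n7.live = 12  [S.cnt * 3 - 45]
13. n8.live = -7  [A₀.live - 19]
14. n9.cnt = -5  [C.live + 2]
15. n10.key = 27  [terminal]
16. n9.val = 14  [S.cnt * 2 + 24]
17. n9.fin = 8  [d.key + S.cnt - 14]
18. n8.cnt = 12  [S.fin * -2 + 28]
19. n8.fin = 2  [S.fin - 6]
20. n8.val = 28  [28]
21. n11.live = 20  [C.fin + 18]
22. n12.key = 0  [terminal]
23. n11.wid = true  [A.live > 19]
24. n7.wid = false  [C.cnt > 12]
25. n0.val = 19  [S.cnt]
26. n0.fin = -1  [S.cnt - 20]

20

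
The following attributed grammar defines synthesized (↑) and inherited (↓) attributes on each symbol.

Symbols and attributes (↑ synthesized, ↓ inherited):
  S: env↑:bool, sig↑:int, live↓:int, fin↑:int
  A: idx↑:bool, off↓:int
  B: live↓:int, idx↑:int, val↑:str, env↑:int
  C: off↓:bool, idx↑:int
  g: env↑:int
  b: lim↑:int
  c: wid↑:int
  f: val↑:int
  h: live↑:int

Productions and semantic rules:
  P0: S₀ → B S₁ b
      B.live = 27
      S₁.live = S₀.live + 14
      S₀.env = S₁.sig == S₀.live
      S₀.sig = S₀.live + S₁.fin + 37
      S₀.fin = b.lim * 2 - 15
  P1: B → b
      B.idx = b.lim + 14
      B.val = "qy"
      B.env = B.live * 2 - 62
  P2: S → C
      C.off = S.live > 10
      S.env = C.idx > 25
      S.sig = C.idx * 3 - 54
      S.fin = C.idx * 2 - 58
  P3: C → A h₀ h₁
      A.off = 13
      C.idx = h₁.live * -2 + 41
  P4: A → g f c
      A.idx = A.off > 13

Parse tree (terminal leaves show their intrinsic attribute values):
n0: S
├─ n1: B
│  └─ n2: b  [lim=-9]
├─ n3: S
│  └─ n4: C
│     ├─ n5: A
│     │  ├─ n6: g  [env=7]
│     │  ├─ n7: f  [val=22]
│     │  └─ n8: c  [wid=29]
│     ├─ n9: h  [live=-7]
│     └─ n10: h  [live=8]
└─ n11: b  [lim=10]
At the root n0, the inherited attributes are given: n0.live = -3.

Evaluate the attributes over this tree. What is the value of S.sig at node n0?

26

1. n0.live = -3  [given at root]
2. n1.live = 27  [27]
3. n2.lim = -9  [terminal]
4. n1.idx = 5  [b.lim + 14]
5. n1.val = "qy"  ["qy"]
6. n1.env = -8  [B.live * 2 - 62]
7. n3.live = 11  [S₀.live + 14]
8. n4.off = true  [S.live > 10]
9. n5.off = 13  [13]
10. n6.env = 7  [terminal]
11. n7.val = 22  [terminal]
12. n8.wid = 29  [terminal]
13. n5.idx = false  [A.off > 13]
14. n9.live = -7  [terminal]
15. n10.live = 8  [terminal]
16. n4.idx = 25  [h₁.live * -2 + 41]
17. n3.env = false  [C.idx > 25]
18. n3.sig = 21  [C.idx * 3 - 54]
19. n3.fin = -8  [C.idx * 2 - 58]
20. n11.lim = 10  [terminal]
21. n0.env = false  [S₁.sig == S₀.live]
22. n0.sig = 26  [S₀.live + S₁.fin + 37]
23. n0.fin = 5  [b.lim * 2 - 15]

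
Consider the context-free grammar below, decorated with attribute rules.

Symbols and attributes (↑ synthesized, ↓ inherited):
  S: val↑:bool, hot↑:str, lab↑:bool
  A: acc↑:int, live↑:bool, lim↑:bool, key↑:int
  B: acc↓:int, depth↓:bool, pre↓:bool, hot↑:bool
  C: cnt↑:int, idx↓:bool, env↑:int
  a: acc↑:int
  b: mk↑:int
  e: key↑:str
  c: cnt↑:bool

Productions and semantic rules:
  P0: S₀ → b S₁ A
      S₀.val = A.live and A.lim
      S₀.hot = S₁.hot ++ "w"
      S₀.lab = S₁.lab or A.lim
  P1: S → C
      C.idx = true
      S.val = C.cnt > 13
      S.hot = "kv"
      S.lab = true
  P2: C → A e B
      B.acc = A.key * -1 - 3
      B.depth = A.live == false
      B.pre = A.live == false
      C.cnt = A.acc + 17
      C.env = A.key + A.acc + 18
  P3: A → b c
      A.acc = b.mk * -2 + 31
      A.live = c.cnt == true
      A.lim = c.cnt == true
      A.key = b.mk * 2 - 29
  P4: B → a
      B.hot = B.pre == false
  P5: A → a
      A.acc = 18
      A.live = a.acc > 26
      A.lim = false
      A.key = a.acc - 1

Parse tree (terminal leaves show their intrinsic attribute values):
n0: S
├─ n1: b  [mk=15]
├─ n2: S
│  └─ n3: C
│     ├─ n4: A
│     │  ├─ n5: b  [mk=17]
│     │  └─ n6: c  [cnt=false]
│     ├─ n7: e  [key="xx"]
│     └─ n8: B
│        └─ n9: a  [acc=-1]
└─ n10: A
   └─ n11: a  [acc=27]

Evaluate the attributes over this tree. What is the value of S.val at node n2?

true

1. n1.mk = 15  [terminal]
2. n3.idx = true  [true]
3. n5.mk = 17  [terminal]
4. n6.cnt = false  [terminal]
5. n4.acc = -3  [b.mk * -2 + 31]
6. n4.live = false  [c.cnt == true]
7. n4.lim = false  [c.cnt == true]
8. n4.key = 5  [b.mk * 2 - 29]
9. n7.key = "xx"  [terminal]
10. n8.acc = -8  [A.key * -1 - 3]
11. n8.depth = true  [A.live == false]
12. n8.pre = true  [A.live == false]
13. n9.acc = -1  [terminal]
14. n8.hot = false  [B.pre == false]
15. n3.cnt = 14  [A.acc + 17]
16. n3.env = 20  [A.key + A.acc + 18]
17. n2.val = true  [C.cnt > 13]
18. n2.hot = "kv"  ["kv"]
19. n2.lab = true  [true]
20. n11.acc = 27  [terminal]
21. n10.acc = 18  [18]
22. n10.live = true  [a.acc > 26]
23. n10.lim = false  [false]
24. n10.key = 26  [a.acc - 1]
25. n0.val = false  [A.live and A.lim]
26. n0.hot = "kvw"  [S₁.hot ++ "w"]
27. n0.lab = true  [S₁.lab or A.lim]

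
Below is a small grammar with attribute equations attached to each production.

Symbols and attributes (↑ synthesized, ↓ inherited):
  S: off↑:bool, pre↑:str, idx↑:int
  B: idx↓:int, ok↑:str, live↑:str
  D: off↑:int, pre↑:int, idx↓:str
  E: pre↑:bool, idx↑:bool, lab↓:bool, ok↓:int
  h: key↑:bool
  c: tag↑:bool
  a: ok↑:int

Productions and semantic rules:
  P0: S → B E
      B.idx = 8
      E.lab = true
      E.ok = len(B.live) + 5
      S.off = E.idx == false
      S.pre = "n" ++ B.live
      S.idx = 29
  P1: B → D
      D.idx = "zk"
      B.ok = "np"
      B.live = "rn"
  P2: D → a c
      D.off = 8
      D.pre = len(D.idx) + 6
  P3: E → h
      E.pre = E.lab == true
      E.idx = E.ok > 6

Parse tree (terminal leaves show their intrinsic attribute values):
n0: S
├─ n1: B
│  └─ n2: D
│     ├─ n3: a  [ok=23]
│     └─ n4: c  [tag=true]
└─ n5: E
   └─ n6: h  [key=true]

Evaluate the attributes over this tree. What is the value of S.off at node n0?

false

1. n1.idx = 8  [8]
2. n2.idx = "zk"  ["zk"]
3. n3.ok = 23  [terminal]
4. n4.tag = true  [terminal]
5. n2.off = 8  [8]
6. n2.pre = 8  [len(D.idx) + 6]
7. n1.ok = "np"  ["np"]
8. n1.live = "rn"  ["rn"]
9. n5.lab = true  [true]
10. n5.ok = 7  [len(B.live) + 5]
11. n6.key = true  [terminal]
12. n5.pre = true  [E.lab == true]
13. n5.idx = true  [E.ok > 6]
14. n0.off = false  [E.idx == false]
15. n0.pre = "nrn"  ["n" ++ B.live]
16. n0.idx = 29  [29]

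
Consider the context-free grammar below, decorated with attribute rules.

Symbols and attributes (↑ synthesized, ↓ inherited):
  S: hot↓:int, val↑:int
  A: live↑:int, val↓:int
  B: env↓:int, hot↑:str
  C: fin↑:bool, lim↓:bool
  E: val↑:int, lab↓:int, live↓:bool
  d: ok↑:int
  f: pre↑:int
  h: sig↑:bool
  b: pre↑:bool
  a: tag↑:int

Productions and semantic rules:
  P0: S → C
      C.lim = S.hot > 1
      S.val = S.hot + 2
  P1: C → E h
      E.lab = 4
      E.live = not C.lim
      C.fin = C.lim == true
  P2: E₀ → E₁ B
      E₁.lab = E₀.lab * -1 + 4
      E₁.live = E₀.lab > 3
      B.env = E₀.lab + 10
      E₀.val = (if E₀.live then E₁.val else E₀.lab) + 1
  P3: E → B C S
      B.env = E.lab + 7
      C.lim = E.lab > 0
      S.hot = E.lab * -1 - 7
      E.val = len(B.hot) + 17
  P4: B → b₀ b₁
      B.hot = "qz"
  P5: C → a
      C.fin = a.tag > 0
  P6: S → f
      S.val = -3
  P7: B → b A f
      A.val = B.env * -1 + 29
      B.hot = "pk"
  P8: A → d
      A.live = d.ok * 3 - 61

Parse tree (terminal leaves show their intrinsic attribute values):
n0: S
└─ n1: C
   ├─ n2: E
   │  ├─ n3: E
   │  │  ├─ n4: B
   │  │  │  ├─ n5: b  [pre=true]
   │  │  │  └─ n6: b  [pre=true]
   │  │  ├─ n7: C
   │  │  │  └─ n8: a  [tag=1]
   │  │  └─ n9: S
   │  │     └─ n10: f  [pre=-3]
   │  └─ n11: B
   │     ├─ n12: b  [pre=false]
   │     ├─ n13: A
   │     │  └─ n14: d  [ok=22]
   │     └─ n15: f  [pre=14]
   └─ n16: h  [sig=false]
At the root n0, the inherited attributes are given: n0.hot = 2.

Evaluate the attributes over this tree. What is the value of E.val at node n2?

5

1. n0.hot = 2  [given at root]
2. n1.lim = true  [S.hot > 1]
3. n2.lab = 4  [4]
4. n2.live = false  [not C.lim]
5. n3.lab = 0  [E₀.lab * -1 + 4]
6. n3.live = true  [E₀.lab > 3]
7. n4.env = 7  [E.lab + 7]
8. n5.pre = true  [terminal]
9. n6.pre = true  [terminal]
10. n4.hot = "qz"  ["qz"]
11. n7.lim = false  [E.lab > 0]
12. n8.tag = 1  [terminal]
13. n7.fin = true  [a.tag > 0]
14. n9.hot = -7  [E.lab * -1 - 7]
15. n10.pre = -3  [terminal]
16. n9.val = -3  [-3]
17. n3.val = 19  [len(B.hot) + 17]
18. n11.env = 14  [E₀.lab + 10]
19. n12.pre = false  [terminal]
20. n13.val = 15  [B.env * -1 + 29]
21. n14.ok = 22  [terminal]
22. n13.live = 5  [d.ok * 3 - 61]
23. n15.pre = 14  [terminal]
24. n11.hot = "pk"  ["pk"]
25. n2.val = 5  [(if E₀.live then E₁.val else E₀.lab) + 1]
26. n16.sig = false  [terminal]
27. n1.fin = true  [C.lim == true]
28. n0.val = 4  [S.hot + 2]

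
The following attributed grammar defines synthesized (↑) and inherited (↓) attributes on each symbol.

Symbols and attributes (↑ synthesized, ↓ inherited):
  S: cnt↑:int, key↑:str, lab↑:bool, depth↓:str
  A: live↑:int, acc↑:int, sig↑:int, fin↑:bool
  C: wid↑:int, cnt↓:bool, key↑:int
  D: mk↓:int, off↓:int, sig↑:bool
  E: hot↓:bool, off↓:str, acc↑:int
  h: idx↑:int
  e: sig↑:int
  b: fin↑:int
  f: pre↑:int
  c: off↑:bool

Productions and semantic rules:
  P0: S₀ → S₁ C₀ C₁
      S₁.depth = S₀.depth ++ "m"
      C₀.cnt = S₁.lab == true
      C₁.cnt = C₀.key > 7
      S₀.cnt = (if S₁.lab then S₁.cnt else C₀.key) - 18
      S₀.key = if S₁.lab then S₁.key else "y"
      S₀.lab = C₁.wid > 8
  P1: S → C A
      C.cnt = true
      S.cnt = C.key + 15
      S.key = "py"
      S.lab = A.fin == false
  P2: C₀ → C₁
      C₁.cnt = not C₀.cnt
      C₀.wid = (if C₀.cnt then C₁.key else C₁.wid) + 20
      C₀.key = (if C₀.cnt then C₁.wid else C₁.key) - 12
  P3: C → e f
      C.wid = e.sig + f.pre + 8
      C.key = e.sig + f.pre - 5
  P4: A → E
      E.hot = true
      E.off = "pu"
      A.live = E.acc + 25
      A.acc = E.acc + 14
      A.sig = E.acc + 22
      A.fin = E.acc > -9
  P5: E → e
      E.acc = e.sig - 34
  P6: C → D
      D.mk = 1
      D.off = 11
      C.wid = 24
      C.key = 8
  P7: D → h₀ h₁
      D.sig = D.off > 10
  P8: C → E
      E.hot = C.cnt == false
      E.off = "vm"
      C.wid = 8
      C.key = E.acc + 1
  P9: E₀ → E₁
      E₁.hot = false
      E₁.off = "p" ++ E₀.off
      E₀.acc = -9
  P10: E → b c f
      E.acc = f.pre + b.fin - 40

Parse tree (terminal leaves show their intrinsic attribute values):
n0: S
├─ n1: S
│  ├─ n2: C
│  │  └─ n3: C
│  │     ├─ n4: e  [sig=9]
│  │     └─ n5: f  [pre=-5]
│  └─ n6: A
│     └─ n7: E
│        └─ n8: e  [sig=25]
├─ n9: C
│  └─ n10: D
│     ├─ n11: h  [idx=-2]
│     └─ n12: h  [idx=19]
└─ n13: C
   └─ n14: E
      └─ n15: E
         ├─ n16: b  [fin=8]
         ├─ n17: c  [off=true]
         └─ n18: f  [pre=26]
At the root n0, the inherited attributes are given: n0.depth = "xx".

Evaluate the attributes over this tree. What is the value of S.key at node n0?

1. n0.depth = "xx"  [given at root]
2. n1.depth = "xxm"  [S₀.depth ++ "m"]
3. n2.cnt = true  [true]
4. n3.cnt = false  [not C₀.cnt]
5. n4.sig = 9  [terminal]
6. n5.pre = -5  [terminal]
7. n3.wid = 12  [e.sig + f.pre + 8]
8. n3.key = -1  [e.sig + f.pre - 5]
9. n2.wid = 19  [(if C₀.cnt then C₁.key else C₁.wid) + 20]
10. n2.key = 0  [(if C₀.cnt then C₁.wid else C₁.key) - 12]
11. n7.hot = true  [true]
12. n7.off = "pu"  ["pu"]
13. n8.sig = 25  [terminal]
14. n7.acc = -9  [e.sig - 34]
15. n6.live = 16  [E.acc + 25]
16. n6.acc = 5  [E.acc + 14]
17. n6.sig = 13  [E.acc + 22]
18. n6.fin = false  [E.acc > -9]
19. n1.cnt = 15  [C.key + 15]
20. n1.key = "py"  ["py"]
21. n1.lab = true  [A.fin == false]
22. n9.cnt = true  [S₁.lab == true]
23. n10.mk = 1  [1]
24. n10.off = 11  [11]
25. n11.idx = -2  [terminal]
26. n12.idx = 19  [terminal]
27. n10.sig = true  [D.off > 10]
28. n9.wid = 24  [24]
29. n9.key = 8  [8]
30. n13.cnt = true  [C₀.key > 7]
31. n14.hot = false  [C.cnt == false]
32. n14.off = "vm"  ["vm"]
33. n15.hot = false  [false]
34. n15.off = "pvm"  ["p" ++ E₀.off]
35. n16.fin = 8  [terminal]
36. n17.off = true  [terminal]
37. n18.pre = 26  [terminal]
38. n15.acc = -6  [f.pre + b.fin - 40]
39. n14.acc = -9  [-9]
40. n13.wid = 8  [8]
41. n13.key = -8  [E.acc + 1]
42. n0.cnt = -3  [(if S₁.lab then S₁.cnt else C₀.key) - 18]
43. n0.key = "py"  [if S₁.lab then S₁.key else "y"]
44. n0.lab = false  [C₁.wid > 8]

"py"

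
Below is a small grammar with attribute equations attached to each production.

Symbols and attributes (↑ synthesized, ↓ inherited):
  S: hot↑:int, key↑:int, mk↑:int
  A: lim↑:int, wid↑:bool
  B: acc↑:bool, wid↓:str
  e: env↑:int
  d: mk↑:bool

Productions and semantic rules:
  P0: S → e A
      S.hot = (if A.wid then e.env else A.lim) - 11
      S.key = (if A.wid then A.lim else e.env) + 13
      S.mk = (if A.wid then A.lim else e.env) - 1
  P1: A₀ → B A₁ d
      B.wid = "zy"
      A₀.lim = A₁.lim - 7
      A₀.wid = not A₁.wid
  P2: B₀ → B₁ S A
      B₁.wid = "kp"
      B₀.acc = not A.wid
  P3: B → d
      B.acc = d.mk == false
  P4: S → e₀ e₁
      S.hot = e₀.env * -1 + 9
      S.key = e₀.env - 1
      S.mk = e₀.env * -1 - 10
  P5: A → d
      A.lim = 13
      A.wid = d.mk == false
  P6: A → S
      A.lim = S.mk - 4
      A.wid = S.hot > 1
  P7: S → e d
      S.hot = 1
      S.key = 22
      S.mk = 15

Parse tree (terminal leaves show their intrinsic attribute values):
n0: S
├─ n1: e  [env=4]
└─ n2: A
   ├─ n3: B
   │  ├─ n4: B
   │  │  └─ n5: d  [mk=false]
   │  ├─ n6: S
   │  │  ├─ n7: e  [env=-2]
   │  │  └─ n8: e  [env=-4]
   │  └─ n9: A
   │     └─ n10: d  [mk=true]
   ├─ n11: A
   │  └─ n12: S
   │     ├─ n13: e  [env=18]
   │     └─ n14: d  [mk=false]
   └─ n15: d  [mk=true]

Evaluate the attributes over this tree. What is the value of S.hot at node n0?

-7

1. n1.env = 4  [terminal]
2. n3.wid = "zy"  ["zy"]
3. n4.wid = "kp"  ["kp"]
4. n5.mk = false  [terminal]
5. n4.acc = true  [d.mk == false]
6. n7.env = -2  [terminal]
7. n8.env = -4  [terminal]
8. n6.hot = 11  [e₀.env * -1 + 9]
9. n6.key = -3  [e₀.env - 1]
10. n6.mk = -8  [e₀.env * -1 - 10]
11. n10.mk = true  [terminal]
12. n9.lim = 13  [13]
13. n9.wid = false  [d.mk == false]
14. n3.acc = true  [not A.wid]
15. n13.env = 18  [terminal]
16. n14.mk = false  [terminal]
17. n12.hot = 1  [1]
18. n12.key = 22  [22]
19. n12.mk = 15  [15]
20. n11.lim = 11  [S.mk - 4]
21. n11.wid = false  [S.hot > 1]
22. n15.mk = true  [terminal]
23. n2.lim = 4  [A₁.lim - 7]
24. n2.wid = true  [not A₁.wid]
25. n0.hot = -7  [(if A.wid then e.env else A.lim) - 11]
26. n0.key = 17  [(if A.wid then A.lim else e.env) + 13]
27. n0.mk = 3  [(if A.wid then A.lim else e.env) - 1]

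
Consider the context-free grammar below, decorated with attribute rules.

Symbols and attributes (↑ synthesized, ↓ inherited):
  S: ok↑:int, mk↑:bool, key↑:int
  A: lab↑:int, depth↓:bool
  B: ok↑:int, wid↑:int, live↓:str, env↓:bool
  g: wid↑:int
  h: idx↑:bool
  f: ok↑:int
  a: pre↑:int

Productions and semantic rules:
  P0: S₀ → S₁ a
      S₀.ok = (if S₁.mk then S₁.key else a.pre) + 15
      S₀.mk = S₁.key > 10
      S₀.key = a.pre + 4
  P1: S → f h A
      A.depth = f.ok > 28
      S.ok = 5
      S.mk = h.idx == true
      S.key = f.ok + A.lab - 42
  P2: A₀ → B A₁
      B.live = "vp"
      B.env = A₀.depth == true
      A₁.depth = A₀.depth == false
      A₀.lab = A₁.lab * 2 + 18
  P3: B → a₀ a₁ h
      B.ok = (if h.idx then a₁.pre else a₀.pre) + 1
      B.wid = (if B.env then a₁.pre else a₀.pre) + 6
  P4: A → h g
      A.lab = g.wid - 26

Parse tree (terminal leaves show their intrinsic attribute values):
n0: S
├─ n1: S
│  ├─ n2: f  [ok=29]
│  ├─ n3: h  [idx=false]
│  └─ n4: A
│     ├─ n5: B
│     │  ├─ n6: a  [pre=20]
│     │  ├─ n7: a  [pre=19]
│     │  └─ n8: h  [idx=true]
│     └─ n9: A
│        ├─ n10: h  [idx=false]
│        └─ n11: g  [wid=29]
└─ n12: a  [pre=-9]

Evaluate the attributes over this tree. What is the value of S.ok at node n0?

6

1. n2.ok = 29  [terminal]
2. n3.idx = false  [terminal]
3. n4.depth = true  [f.ok > 28]
4. n5.live = "vp"  ["vp"]
5. n5.env = true  [A₀.depth == true]
6. n6.pre = 20  [terminal]
7. n7.pre = 19  [terminal]
8. n8.idx = true  [terminal]
9. n5.ok = 20  [(if h.idx then a₁.pre else a₀.pre) + 1]
10. n5.wid = 25  [(if B.env then a₁.pre else a₀.pre) + 6]
11. n9.depth = false  [A₀.depth == false]
12. n10.idx = false  [terminal]
13. n11.wid = 29  [terminal]
14. n9.lab = 3  [g.wid - 26]
15. n4.lab = 24  [A₁.lab * 2 + 18]
16. n1.ok = 5  [5]
17. n1.mk = false  [h.idx == true]
18. n1.key = 11  [f.ok + A.lab - 42]
19. n12.pre = -9  [terminal]
20. n0.ok = 6  [(if S₁.mk then S₁.key else a.pre) + 15]
21. n0.mk = true  [S₁.key > 10]
22. n0.key = -5  [a.pre + 4]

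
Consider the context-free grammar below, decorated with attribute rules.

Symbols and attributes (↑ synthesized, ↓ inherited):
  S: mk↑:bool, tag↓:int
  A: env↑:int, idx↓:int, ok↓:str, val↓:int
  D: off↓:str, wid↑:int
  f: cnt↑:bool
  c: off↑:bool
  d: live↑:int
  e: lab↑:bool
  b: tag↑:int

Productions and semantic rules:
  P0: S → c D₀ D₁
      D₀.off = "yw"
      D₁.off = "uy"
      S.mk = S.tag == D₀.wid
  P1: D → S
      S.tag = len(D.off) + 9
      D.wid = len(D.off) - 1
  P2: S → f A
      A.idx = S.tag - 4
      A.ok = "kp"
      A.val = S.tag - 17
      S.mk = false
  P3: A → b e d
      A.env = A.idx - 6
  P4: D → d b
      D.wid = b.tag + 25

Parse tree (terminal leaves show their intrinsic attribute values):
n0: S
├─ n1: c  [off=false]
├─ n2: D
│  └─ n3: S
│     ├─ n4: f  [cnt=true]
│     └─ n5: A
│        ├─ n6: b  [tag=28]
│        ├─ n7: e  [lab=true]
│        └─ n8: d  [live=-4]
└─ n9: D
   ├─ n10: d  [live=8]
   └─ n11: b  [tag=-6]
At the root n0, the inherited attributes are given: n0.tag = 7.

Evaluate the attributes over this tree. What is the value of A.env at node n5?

1. n0.tag = 7  [given at root]
2. n1.off = false  [terminal]
3. n2.off = "yw"  ["yw"]
4. n3.tag = 11  [len(D.off) + 9]
5. n4.cnt = true  [terminal]
6. n5.idx = 7  [S.tag - 4]
7. n5.ok = "kp"  ["kp"]
8. n5.val = -6  [S.tag - 17]
9. n6.tag = 28  [terminal]
10. n7.lab = true  [terminal]
11. n8.live = -4  [terminal]
12. n5.env = 1  [A.idx - 6]
13. n3.mk = false  [false]
14. n2.wid = 1  [len(D.off) - 1]
15. n9.off = "uy"  ["uy"]
16. n10.live = 8  [terminal]
17. n11.tag = -6  [terminal]
18. n9.wid = 19  [b.tag + 25]
19. n0.mk = false  [S.tag == D₀.wid]

1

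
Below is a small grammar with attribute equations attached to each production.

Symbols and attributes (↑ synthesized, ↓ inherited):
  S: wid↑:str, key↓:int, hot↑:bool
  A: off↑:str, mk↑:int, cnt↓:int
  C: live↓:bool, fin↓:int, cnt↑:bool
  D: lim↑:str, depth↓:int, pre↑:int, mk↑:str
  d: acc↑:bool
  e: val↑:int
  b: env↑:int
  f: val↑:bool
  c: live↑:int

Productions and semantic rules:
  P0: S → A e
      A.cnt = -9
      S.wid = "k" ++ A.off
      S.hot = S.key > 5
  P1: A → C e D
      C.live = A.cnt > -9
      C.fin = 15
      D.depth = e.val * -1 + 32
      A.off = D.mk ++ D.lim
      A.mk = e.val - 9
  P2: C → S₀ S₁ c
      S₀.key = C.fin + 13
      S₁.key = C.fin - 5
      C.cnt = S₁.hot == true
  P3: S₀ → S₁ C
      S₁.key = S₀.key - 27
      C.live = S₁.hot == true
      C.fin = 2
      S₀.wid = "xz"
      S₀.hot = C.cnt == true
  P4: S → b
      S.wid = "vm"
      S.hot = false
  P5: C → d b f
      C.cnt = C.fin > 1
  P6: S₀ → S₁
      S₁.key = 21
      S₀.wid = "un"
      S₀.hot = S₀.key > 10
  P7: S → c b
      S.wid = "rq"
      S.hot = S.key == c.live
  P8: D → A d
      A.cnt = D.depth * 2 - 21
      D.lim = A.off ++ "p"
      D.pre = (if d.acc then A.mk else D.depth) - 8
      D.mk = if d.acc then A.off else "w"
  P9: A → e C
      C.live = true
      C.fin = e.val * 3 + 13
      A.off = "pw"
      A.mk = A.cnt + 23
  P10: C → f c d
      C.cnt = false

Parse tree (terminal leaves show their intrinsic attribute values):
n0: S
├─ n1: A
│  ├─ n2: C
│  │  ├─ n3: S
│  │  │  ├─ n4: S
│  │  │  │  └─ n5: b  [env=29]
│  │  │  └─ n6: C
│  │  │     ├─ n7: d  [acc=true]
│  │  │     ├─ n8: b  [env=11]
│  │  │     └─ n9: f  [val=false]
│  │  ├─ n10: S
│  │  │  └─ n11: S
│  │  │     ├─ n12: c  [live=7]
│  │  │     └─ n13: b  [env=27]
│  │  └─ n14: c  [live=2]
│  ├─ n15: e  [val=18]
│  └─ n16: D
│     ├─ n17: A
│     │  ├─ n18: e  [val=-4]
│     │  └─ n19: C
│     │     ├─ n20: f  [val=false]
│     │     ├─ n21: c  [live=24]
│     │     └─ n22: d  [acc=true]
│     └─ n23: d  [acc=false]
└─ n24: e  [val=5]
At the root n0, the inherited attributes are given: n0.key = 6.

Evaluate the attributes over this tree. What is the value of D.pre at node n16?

6

1. n0.key = 6  [given at root]
2. n1.cnt = -9  [-9]
3. n2.live = false  [A.cnt > -9]
4. n2.fin = 15  [15]
5. n3.key = 28  [C.fin + 13]
6. n4.key = 1  [S₀.key - 27]
7. n5.env = 29  [terminal]
8. n4.wid = "vm"  ["vm"]
9. n4.hot = false  [false]
10. n6.live = false  [S₁.hot == true]
11. n6.fin = 2  [2]
12. n7.acc = true  [terminal]
13. n8.env = 11  [terminal]
14. n9.val = false  [terminal]
15. n6.cnt = true  [C.fin > 1]
16. n3.wid = "xz"  ["xz"]
17. n3.hot = true  [C.cnt == true]
18. n10.key = 10  [C.fin - 5]
19. n11.key = 21  [21]
20. n12.live = 7  [terminal]
21. n13.env = 27  [terminal]
22. n11.wid = "rq"  ["rq"]
23. n11.hot = false  [S.key == c.live]
24. n10.wid = "un"  ["un"]
25. n10.hot = false  [S₀.key > 10]
26. n14.live = 2  [terminal]
27. n2.cnt = false  [S₁.hot == true]
28. n15.val = 18  [terminal]
29. n16.depth = 14  [e.val * -1 + 32]
30. n17.cnt = 7  [D.depth * 2 - 21]
31. n18.val = -4  [terminal]
32. n19.live = true  [true]
33. n19.fin = 1  [e.val * 3 + 13]
34. n20.val = false  [terminal]
35. n21.live = 24  [terminal]
36. n22.acc = true  [terminal]
37. n19.cnt = false  [false]
38. n17.off = "pw"  ["pw"]
39. n17.mk = 30  [A.cnt + 23]
40. n23.acc = false  [terminal]
41. n16.lim = "pwp"  [A.off ++ "p"]
42. n16.pre = 6  [(if d.acc then A.mk else D.depth) - 8]
43. n16.mk = "w"  [if d.acc then A.off else "w"]
44. n1.off = "wpwp"  [D.mk ++ D.lim]
45. n1.mk = 9  [e.val - 9]
46. n24.val = 5  [terminal]
47. n0.wid = "kwpwp"  ["k" ++ A.off]
48. n0.hot = true  [S.key > 5]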